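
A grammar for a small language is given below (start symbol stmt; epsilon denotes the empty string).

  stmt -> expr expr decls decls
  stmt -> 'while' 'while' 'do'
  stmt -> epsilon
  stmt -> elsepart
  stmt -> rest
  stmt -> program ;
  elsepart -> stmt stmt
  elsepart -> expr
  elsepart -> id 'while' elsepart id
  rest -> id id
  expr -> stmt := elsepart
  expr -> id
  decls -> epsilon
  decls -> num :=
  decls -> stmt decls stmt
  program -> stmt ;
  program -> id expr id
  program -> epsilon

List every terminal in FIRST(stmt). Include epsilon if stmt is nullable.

{ 'while', :=, ;, id, epsilon }

From stmt -> expr expr decls decls: add FIRST(expr) = { 'while', :=, ;, id }.
stmt -> 'while' 'while' 'do' contributes {'while'}.
stmt -> epsilon contributes epsilon.
From stmt -> elsepart: add FIRST(elsepart) = { 'while', :=, ;, id, epsilon } (including epsilon since elsepart is nullable).
From stmt -> rest: add FIRST(rest) = { id }.
From stmt -> program ;: program nullable, take FIRST(program) ∪ {;} = { 'while', :=, ;, id }.
Union: FIRST(stmt) = { 'while', :=, ;, id, epsilon }.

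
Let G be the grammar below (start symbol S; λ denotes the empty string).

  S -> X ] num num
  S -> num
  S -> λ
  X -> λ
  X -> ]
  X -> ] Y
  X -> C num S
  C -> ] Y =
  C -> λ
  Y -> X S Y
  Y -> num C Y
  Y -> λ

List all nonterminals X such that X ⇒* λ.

Directly nullable (have an λ-production): S, X, C, Y.

{ C, S, X, Y }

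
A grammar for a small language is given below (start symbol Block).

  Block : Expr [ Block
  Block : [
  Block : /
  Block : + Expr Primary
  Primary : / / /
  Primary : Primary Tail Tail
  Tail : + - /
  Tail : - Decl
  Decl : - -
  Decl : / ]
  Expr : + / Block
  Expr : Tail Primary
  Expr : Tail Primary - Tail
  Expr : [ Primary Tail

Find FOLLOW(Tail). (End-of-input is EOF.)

In Primary : Primary Tail Tail: add FIRST(Tail) = { +, - }.
In Primary : Primary Tail Tail: Tail is at the end, add FOLLOW(Primary) = { EOF, +, -, /, [ }.
In Expr : Tail Primary: add FIRST(Primary) = { / }.
In Expr : Tail Primary - Tail: add FIRST(Primary - Tail) = { / }.
In Expr : Tail Primary - Tail: Tail is at the end, add FOLLOW(Expr) = { /, [ }.
In Expr : [ Primary Tail: Tail is at the end, add FOLLOW(Expr) = { /, [ }.
Union: FOLLOW(Tail) = { EOF, +, -, /, [ }.

{ EOF, +, -, /, [ }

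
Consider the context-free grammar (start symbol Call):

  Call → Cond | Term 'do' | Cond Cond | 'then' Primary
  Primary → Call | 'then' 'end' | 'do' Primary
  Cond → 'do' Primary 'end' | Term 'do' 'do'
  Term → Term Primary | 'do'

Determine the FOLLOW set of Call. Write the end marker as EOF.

{ EOF, 'do', 'end', 'then' }

Call is the start symbol, so EOF ∈ FOLLOW(Call).
In Primary → Call: Call is at the end, add FOLLOW(Primary) = { EOF, 'do', 'end', 'then' }.
Union: FOLLOW(Call) = { EOF, 'do', 'end', 'then' }.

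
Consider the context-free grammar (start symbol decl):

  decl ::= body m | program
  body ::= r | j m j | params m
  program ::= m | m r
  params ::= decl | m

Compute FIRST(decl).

{ j, m, r }

From decl ::= body m: add FIRST(body) = { j, m, r }.
From decl ::= program: add FIRST(program) = { m }.
Union: FIRST(decl) = { j, m, r }.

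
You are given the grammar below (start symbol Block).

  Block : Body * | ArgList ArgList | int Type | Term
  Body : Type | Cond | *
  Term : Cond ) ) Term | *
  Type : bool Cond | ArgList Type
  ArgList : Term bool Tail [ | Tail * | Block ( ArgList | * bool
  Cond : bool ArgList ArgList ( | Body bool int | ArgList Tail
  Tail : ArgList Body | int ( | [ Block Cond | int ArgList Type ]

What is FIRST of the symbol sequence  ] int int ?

] is a terminal; add {]} and stop.

{ ] }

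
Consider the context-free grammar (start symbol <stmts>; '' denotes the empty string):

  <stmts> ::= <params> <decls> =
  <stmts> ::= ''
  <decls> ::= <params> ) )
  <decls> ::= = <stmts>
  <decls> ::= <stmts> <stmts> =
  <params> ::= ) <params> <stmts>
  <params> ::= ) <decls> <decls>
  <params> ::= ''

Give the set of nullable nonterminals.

Directly nullable (have an ''-production): <stmts>, <params>.
No other nonterminal has a production whose RHS symbols are all nullable.

{ <params>, <stmts> }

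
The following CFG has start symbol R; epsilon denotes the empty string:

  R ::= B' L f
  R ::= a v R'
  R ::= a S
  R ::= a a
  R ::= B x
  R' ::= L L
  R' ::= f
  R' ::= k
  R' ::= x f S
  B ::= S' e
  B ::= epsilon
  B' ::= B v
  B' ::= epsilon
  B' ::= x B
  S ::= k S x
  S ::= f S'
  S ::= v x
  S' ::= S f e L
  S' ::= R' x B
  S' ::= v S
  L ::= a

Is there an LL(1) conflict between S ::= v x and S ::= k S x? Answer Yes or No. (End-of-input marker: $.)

FIRST(v x) = { v } and FIRST(k S x) = { k }.
The FIRST sets are disjoint and neither alternative is nullable — no conflict.

No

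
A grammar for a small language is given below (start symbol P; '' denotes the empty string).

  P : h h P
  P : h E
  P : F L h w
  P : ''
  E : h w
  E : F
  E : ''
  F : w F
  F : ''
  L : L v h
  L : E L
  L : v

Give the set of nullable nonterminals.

Directly nullable (have an ''-production): P, E, F.
No other nonterminal has a production whose RHS symbols are all nullable.

{ E, F, P }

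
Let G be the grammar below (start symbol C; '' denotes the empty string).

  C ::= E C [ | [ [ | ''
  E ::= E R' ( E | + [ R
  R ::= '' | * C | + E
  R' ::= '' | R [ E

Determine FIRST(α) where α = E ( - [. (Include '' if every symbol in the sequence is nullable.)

Add FIRST(E) = { + }; E is not nullable, stop.

{ + }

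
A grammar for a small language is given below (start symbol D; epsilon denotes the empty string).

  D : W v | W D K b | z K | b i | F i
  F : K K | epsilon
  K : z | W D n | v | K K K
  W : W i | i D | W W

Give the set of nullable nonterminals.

{ F }

Directly nullable (have an epsilon-production): F.
No other nonterminal has a production whose RHS symbols are all nullable.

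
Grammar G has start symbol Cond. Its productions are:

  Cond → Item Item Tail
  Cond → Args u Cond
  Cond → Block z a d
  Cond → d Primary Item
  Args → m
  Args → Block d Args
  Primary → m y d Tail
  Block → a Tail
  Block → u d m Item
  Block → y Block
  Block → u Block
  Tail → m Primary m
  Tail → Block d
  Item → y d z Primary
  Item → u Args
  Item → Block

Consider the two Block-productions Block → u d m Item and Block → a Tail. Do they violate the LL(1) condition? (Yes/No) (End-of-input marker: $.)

FIRST(u d m Item) = { u } and FIRST(a Tail) = { a }.
The FIRST sets are disjoint and neither alternative is nullable — no conflict.

No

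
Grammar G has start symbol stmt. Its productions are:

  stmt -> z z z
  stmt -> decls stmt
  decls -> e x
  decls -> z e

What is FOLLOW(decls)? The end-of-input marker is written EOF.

{ e, z }

In stmt -> decls stmt: add FIRST(stmt) = { e, z }.
Union: FOLLOW(decls) = { e, z }.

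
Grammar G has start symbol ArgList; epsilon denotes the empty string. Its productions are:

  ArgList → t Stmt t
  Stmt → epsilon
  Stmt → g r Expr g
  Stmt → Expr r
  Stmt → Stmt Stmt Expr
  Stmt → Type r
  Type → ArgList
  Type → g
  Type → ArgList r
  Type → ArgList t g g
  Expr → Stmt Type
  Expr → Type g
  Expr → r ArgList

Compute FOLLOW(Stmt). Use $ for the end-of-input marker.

{ g, r, t }

In ArgList → t Stmt t: add FIRST(t) = { t }.
In Stmt → Stmt Stmt Expr: add FIRST(Stmt Expr) = { g, r, t }.
In Stmt → Stmt Stmt Expr: add FIRST(Expr) = { g, r, t }.
In Expr → Stmt Type: add FIRST(Type) = { g, t }.
Union: FOLLOW(Stmt) = { g, r, t }.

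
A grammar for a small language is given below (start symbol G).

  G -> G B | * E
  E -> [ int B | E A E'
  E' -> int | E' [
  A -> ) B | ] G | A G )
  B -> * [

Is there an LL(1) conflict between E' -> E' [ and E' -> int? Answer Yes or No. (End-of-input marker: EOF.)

Yes

FIRST(E' [) = { int } and FIRST(int) = { int }.
Both contain int, so the two alternatives are not disjoint — LL(1) conflict.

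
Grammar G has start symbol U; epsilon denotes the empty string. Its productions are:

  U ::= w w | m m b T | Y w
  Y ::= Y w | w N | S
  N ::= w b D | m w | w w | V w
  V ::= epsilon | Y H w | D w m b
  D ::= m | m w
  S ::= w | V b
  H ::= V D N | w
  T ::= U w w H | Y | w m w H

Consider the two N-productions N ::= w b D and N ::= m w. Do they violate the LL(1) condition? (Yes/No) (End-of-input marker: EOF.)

FIRST(w b D) = { w } and FIRST(m w) = { m }.
The FIRST sets are disjoint and neither alternative is nullable — no conflict.

No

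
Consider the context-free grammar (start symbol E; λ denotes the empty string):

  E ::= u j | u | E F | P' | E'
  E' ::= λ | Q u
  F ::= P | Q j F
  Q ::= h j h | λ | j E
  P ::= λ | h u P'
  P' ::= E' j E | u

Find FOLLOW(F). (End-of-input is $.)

{ $, h, j, u }

In E ::= E F: F is at the end, add FOLLOW(E) = { $, h, j, u }.
In F ::= Q j F: F is at the end, add FOLLOW(F) = { $, h, j, u }.
Union: FOLLOW(F) = { $, h, j, u }.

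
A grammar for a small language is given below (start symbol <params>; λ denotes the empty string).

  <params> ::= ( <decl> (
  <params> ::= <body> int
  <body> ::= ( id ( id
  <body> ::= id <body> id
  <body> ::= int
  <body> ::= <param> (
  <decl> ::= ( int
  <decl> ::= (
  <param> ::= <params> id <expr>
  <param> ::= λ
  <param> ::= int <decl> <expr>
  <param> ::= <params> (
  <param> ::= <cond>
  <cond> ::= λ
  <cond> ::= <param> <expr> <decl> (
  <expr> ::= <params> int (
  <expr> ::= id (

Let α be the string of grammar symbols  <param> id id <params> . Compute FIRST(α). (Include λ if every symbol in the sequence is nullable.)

{ (, id, int }

Add FIRST(<param>)\{λ} = { (, id, int }; <param> is nullable, continue.
id is a terminal; add {id} and stop.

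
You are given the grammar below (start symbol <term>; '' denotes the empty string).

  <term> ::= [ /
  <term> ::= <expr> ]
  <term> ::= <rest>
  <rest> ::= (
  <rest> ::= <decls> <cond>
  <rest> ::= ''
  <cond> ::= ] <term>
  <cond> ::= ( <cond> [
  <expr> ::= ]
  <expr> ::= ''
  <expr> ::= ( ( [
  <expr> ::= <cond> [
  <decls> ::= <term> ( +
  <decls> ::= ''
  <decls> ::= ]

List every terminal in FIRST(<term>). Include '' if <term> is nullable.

{ (, [, ], '' }

<term> ::= [ / contributes {[}.
From <term> ::= <expr> ]: <expr> nullable, take FIRST(<expr>) ∪ {]} = { (, ] }.
From <term> ::= <rest>: add FIRST(<rest>) = { (, [, ], '' } (including '' since <rest> is nullable).
Union: FIRST(<term>) = { (, [, ], '' }.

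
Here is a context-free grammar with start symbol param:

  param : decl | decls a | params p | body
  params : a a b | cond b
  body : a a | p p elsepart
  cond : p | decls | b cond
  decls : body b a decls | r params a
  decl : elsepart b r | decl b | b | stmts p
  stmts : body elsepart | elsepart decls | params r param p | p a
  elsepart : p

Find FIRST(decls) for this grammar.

{ a, p, r }

From decls : body b a decls: add FIRST(body) = { a, p }.
decls : r params a contributes {r}.
Union: FIRST(decls) = { a, p, r }.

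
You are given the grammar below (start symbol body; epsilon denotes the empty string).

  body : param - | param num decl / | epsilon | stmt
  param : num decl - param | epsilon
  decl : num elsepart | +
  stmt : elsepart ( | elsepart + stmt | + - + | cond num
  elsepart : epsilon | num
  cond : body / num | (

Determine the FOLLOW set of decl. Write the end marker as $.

In body : param num decl /: add FIRST(/) = { / }.
In param : num decl - param: add FIRST(- param) = { - }.
Union: FOLLOW(decl) = { -, / }.

{ -, / }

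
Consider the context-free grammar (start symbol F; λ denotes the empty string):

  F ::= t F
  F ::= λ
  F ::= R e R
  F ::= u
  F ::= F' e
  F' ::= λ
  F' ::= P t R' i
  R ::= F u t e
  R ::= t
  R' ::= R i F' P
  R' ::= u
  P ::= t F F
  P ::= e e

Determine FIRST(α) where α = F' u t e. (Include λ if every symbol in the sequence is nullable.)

{ e, t, u }

Add FIRST(F')\{λ} = { e, t }; F' is nullable, continue.
u is a terminal; add {u} and stop.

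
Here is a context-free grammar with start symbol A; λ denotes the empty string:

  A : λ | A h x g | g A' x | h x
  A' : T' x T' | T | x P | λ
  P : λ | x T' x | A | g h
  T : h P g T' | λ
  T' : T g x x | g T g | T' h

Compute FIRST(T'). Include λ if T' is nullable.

From T' : T g x x: T nullable, take FIRST(T) ∪ {g} = { g, h }.
T' : g T g contributes {g}.
From T' : T' h: add FIRST(T') = { g, h }.
Union: FIRST(T') = { g, h }.

{ g, h }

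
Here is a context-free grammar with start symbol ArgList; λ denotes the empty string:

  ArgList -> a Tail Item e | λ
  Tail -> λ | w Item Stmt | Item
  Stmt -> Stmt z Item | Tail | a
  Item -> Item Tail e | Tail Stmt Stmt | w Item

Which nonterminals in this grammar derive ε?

Directly nullable (have an λ-production): ArgList, Tail.
Stmt -> Tail with every symbol nullable, so Stmt is nullable.
Item -> Tail Stmt Stmt with every symbol nullable, so Item is nullable.

{ ArgList, Item, Stmt, Tail }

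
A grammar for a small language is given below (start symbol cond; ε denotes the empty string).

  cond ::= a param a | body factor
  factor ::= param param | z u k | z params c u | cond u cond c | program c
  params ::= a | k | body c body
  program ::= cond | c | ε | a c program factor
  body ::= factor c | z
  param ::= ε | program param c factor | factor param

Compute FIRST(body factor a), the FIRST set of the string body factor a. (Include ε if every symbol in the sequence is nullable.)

Add FIRST(body) = { a, c, z }; body is not nullable, stop.

{ a, c, z }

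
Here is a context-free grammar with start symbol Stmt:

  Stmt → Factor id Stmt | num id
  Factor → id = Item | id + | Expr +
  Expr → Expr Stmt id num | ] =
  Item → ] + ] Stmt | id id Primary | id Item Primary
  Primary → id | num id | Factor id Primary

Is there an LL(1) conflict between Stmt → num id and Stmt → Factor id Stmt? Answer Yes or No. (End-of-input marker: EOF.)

No

FIRST(num id) = { num } and FIRST(Factor id Stmt) = { ], id }.
The FIRST sets are disjoint and neither alternative is nullable — no conflict.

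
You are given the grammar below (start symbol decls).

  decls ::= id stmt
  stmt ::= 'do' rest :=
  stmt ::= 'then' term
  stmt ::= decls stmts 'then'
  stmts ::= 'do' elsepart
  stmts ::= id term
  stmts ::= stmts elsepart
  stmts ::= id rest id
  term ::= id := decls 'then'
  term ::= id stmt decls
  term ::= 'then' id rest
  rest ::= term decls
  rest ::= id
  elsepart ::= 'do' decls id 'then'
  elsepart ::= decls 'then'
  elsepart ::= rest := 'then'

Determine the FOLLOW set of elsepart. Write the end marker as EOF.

{ 'do', 'then', id }

In stmts ::= 'do' elsepart: elsepart is at the end, add FOLLOW(stmts) = { 'do', 'then', id }.
In stmts ::= stmts elsepart: elsepart is at the end, add FOLLOW(stmts) = { 'do', 'then', id }.
Union: FOLLOW(elsepart) = { 'do', 'then', id }.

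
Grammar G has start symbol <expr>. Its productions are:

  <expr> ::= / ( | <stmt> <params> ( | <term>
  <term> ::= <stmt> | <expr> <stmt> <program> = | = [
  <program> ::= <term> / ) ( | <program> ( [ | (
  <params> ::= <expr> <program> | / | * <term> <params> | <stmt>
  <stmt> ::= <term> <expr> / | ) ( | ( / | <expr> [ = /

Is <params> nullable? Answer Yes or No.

No

No nonterminal in this grammar is nullable.
No production of <params> has an RHS whose symbols are all nullable, so <params> is not nullable.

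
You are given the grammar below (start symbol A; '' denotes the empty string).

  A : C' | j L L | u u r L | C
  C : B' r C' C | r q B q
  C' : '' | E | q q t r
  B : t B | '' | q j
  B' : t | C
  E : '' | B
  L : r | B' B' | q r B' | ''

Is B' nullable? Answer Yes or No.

Nullable nonterminals: A, B, C', E, L.
No production of B' has an RHS whose symbols are all nullable, so B' is not nullable.

No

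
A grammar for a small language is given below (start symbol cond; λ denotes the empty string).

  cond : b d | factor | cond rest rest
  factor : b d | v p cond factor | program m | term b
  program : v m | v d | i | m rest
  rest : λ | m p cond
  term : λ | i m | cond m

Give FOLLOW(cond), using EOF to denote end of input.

{ EOF, b, i, m, v }

cond is the start symbol, so EOF ∈ FOLLOW(cond).
In cond : cond rest rest: add FIRST(rest rest)\{λ} = { m }.
  Since rest rest is nullable, also add FOLLOW(cond) = { EOF, b, i, m, v }.
In factor : v p cond factor: add FIRST(factor) = { b, i, m, v }.
In rest : m p cond: cond is at the end, add FOLLOW(rest) = { EOF, b, i, m, v }.
In term : cond m: add FIRST(m) = { m }.
Union: FOLLOW(cond) = { EOF, b, i, m, v }.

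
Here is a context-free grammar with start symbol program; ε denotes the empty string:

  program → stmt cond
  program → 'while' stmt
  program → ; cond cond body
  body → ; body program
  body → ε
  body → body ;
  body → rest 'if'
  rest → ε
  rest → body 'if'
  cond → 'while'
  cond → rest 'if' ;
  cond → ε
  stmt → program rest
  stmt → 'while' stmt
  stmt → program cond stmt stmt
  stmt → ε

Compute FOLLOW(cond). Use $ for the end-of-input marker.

{ $, 'if', 'while', ; }

In program → stmt cond: cond is at the end, add FOLLOW(program) = { $, 'if', 'while', ; }.
In program → ; cond cond body: add FIRST(cond body)\{ε} = { 'if', 'while', ; }.
  Since cond body is nullable, also add FOLLOW(program) = { $, 'if', 'while', ; }.
In program → ; cond cond body: add FIRST(body)\{ε} = { 'if', ; }.
  Since body is nullable, also add FOLLOW(program) = { $, 'if', 'while', ; }.
In stmt → program cond stmt stmt: add FIRST(stmt stmt)\{ε} = { 'if', 'while', ; }.
  Since stmt stmt is nullable, also add FOLLOW(stmt) = { $, 'if', 'while', ; }.
Union: FOLLOW(cond) = { $, 'if', 'while', ; }.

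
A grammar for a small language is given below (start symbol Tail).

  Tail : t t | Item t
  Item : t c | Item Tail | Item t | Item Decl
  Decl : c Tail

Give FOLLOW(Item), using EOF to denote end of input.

{ c, t }

In Tail : Item t: add FIRST(t) = { t }.
In Item : Item Tail: add FIRST(Tail) = { t }.
In Item : Item t: add FIRST(t) = { t }.
In Item : Item Decl: add FIRST(Decl) = { c }.
Union: FOLLOW(Item) = { c, t }.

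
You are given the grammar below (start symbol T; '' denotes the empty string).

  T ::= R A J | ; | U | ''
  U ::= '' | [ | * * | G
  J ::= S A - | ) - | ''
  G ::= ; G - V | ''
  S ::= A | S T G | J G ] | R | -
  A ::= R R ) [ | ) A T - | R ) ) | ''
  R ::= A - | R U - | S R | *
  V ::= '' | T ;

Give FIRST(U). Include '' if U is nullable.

{ *, ;, [, '' }

U ::= '' contributes ''.
U ::= [ contributes {[}.
U ::= * * contributes {*}.
From U ::= G: add FIRST(G) = { ;, '' } (including '' since G is nullable).
Union: FIRST(U) = { *, ;, [, '' }.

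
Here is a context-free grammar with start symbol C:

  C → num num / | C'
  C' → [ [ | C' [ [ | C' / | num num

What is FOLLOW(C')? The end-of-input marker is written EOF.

In C → C': C' is at the end, add FOLLOW(C) = { EOF }.
In C' → C' [ [: add FIRST([ [) = { [ }.
In C' → C' /: add FIRST(/) = { / }.
Union: FOLLOW(C') = { EOF, /, [ }.

{ EOF, /, [ }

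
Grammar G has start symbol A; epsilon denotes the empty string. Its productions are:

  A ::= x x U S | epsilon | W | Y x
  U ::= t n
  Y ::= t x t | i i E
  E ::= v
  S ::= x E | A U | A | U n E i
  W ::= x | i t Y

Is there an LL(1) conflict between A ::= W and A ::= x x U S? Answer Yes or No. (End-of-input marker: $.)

FIRST(W) = { i, x } and FIRST(x x U S) = { x }.
Both contain x, so the two alternatives are not disjoint — LL(1) conflict.

Yes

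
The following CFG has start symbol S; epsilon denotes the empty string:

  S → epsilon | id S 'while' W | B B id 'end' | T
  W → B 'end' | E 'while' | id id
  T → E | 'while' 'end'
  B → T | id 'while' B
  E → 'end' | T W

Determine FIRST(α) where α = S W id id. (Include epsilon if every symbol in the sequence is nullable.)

{ 'end', 'while', id }

Add FIRST(S)\{epsilon} = { 'end', 'while', id }; S is nullable, continue.
Add FIRST(W) = { 'end', 'while', id }; W is not nullable, stop.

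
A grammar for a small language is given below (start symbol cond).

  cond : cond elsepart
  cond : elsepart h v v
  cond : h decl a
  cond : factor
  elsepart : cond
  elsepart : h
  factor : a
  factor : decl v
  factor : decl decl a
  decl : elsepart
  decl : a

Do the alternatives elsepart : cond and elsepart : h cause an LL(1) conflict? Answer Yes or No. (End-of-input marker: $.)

Yes

FIRST(cond) = { a, h } and FIRST(h) = { h }.
Both contain h, so the two alternatives are not disjoint — LL(1) conflict.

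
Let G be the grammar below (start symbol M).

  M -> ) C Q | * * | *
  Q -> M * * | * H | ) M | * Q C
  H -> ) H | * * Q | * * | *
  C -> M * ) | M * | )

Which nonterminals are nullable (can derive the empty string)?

{ } (none)

No nonterminal has an empty production or an RHS whose symbols are all nullable.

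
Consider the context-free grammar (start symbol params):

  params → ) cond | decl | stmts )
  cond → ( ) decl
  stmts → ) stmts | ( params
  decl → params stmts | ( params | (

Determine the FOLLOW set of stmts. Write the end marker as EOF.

{ EOF, (, ) }

In params → stmts ): add FIRST()) = { ) }.
In stmts → ) stmts: stmts is at the end, add FOLLOW(stmts) = { EOF, (, ) }.
In decl → params stmts: stmts is at the end, add FOLLOW(decl) = { EOF, (, ) }.
Union: FOLLOW(stmts) = { EOF, (, ) }.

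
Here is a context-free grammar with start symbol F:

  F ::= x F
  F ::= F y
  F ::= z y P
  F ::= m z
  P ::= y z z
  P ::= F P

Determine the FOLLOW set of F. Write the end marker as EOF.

{ EOF, m, x, y, z }

F is the start symbol, so EOF ∈ FOLLOW(F).
In F ::= x F: F is at the end, add FOLLOW(F) = { EOF, m, x, y, z }.
In F ::= F y: add FIRST(y) = { y }.
In P ::= F P: add FIRST(P) = { m, x, y, z }.
Union: FOLLOW(F) = { EOF, m, x, y, z }.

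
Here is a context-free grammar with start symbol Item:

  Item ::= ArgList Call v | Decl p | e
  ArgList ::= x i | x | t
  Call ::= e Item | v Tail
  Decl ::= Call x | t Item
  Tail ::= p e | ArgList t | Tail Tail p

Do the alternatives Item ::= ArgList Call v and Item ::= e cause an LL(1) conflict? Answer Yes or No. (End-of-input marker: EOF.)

FIRST(ArgList Call v) = { t, x } and FIRST(e) = { e }.
The FIRST sets are disjoint and neither alternative is nullable — no conflict.

No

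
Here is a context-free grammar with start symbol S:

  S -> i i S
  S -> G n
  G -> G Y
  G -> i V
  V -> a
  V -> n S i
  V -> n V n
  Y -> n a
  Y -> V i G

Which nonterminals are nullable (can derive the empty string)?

No nonterminal has an empty production or an RHS whose symbols are all nullable.

{ } (none)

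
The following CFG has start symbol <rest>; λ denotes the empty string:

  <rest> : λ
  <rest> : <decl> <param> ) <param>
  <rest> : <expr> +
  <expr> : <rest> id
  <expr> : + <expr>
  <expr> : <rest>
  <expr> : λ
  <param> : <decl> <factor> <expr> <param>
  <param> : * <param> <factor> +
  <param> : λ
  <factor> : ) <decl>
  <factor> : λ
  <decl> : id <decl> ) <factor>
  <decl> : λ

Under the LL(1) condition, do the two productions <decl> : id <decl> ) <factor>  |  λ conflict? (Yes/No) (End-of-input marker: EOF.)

FIRST(id <decl> ) <factor>) = { id } and FIRST(λ) = { λ }.
The second alternative is nullable and FOLLOW(<decl>) = { EOF, ), *, +, id } shares id with FIRST of the first — conflict.

Yes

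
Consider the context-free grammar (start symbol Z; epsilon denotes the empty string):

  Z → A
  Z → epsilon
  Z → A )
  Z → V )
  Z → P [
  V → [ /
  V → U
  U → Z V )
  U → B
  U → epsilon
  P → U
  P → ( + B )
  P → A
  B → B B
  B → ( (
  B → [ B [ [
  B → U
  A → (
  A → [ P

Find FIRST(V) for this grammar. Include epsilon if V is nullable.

V → [ / contributes {[}.
From V → U: add FIRST(U) = { (, ), [, epsilon } (including epsilon since U is nullable).
Union: FIRST(V) = { (, ), [, epsilon }.

{ (, ), [, epsilon }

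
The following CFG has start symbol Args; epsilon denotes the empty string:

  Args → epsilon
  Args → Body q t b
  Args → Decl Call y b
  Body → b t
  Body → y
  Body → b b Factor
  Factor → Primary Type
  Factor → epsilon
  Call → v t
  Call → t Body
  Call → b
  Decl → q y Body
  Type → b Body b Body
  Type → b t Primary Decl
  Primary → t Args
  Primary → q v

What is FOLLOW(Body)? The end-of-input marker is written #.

{ b, q, t, v, y }

In Args → Body q t b: add FIRST(q t b) = { q }.
In Call → t Body: Body is at the end, add FOLLOW(Call) = { y }.
In Decl → q y Body: Body is at the end, add FOLLOW(Decl) = { b, q, t, v, y }.
In Type → b Body b Body: add FIRST(b Body) = { b }.
In Type → b Body b Body: Body is at the end, add FOLLOW(Type) = { b, q, t, v, y }.
Union: FOLLOW(Body) = { b, q, t, v, y }.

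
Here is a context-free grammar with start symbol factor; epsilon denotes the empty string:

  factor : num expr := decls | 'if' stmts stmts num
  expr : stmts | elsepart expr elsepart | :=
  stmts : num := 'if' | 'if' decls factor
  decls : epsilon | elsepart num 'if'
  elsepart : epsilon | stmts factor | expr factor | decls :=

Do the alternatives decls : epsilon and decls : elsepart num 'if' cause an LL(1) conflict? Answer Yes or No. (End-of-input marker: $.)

FIRST(epsilon) = { epsilon } and FIRST(elsepart num 'if') = { 'if', :=, num }.
The first alternative is nullable and FOLLOW(decls) = { $, 'if', :=, num } shares 'if' with FIRST of the second — conflict.

Yes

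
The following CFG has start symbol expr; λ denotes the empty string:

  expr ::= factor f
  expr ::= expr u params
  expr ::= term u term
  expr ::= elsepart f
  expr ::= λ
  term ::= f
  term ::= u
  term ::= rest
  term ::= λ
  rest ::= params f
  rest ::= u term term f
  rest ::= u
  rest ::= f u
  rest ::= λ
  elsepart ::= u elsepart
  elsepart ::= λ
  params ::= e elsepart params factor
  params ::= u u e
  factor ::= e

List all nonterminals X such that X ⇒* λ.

Directly nullable (have an λ-production): expr, term, rest, elsepart.
No other nonterminal has a production whose RHS symbols are all nullable.

{ elsepart, expr, rest, term }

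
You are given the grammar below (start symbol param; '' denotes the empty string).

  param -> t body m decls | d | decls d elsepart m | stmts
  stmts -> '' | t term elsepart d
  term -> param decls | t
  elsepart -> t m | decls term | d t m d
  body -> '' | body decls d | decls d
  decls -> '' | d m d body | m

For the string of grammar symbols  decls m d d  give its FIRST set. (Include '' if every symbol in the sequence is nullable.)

Add FIRST(decls)\{''} = { d, m }; decls is nullable, continue.
m is a terminal; add {m} and stop.

{ d, m }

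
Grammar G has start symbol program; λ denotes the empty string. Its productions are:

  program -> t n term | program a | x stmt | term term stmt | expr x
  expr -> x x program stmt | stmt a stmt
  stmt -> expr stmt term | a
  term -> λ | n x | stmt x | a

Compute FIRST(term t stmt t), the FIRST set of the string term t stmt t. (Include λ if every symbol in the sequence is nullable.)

{ a, n, t, x }

Add FIRST(term)\{λ} = { a, n, x }; term is nullable, continue.
t is a terminal; add {t} and stop.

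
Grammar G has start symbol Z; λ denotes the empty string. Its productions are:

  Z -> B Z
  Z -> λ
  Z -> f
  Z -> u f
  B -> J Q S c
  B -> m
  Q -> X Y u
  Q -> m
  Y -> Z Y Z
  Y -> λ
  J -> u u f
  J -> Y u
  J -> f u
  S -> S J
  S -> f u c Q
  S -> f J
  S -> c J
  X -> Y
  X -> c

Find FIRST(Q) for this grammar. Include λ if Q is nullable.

{ c, f, m, u }

From Q -> X Y u: X, Y nullable, take FIRST(X) ∪ FIRST(Y) ∪ {u} = { c, f, m, u }.
Q -> m contributes {m}.
Union: FIRST(Q) = { c, f, m, u }.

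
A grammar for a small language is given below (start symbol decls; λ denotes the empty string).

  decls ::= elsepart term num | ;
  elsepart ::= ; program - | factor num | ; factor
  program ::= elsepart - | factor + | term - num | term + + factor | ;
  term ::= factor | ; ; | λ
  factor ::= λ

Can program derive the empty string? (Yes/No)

No

Nullable nonterminals: factor, term.
No production of program has an RHS whose symbols are all nullable, so program is not nullable.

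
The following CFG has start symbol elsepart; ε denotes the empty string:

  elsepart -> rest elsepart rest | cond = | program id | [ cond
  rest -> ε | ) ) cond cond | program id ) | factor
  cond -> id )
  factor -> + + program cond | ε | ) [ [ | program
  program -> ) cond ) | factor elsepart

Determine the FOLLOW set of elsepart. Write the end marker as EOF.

elsepart is the start symbol, so EOF ∈ FOLLOW(elsepart).
In elsepart -> rest elsepart rest: add FIRST(rest)\{ε} = { ), +, [, id }.
  Since rest is nullable, also add FOLLOW(elsepart) = { EOF, ), +, [, id }.
In program -> factor elsepart: elsepart is at the end, add FOLLOW(program) = { EOF, ), +, [, id }.
Union: FOLLOW(elsepart) = { EOF, ), +, [, id }.

{ EOF, ), +, [, id }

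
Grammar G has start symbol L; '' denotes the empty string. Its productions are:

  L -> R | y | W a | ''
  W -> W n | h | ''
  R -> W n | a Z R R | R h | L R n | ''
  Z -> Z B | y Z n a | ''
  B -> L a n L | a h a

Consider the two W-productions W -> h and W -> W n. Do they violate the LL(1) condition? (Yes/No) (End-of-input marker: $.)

Yes

FIRST(h) = { h } and FIRST(W n) = { h, n }.
Both contain h, so the two alternatives are not disjoint — LL(1) conflict.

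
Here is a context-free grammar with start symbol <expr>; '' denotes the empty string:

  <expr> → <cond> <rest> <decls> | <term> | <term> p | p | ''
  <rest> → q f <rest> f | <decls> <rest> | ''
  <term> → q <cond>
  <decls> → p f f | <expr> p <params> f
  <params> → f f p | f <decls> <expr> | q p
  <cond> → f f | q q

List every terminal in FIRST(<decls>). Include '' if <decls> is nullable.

{ f, p, q }

<decls> → p f f contributes {p}.
From <decls> → <expr> p <params> f: <expr> nullable, take FIRST(<expr>) ∪ {p} = { f, p, q }.
Union: FIRST(<decls>) = { f, p, q }.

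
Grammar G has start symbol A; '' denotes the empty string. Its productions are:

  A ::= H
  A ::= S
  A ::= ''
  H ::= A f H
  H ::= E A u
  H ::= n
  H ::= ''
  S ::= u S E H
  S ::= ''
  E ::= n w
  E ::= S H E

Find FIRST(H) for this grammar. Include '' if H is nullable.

{ f, n, u, '' }

From H ::= A f H: A nullable, take FIRST(A) ∪ {f} = { f, n, u }.
From H ::= E A u: add FIRST(E) = { f, n, u }.
H ::= n contributes {n}.
H ::= '' contributes ''.
Union: FIRST(H) = { f, n, u, '' }.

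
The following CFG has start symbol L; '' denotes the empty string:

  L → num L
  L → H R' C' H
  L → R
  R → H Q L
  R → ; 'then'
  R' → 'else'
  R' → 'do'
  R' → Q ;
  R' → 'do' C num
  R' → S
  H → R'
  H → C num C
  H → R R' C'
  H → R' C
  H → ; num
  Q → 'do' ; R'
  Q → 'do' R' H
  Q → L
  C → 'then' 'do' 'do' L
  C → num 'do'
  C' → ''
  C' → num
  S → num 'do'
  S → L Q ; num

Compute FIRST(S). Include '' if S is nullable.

S → num 'do' contributes {num}.
From S → L Q ; num: add FIRST(L) = { 'do', 'else', 'then', ;, num }.
Union: FIRST(S) = { 'do', 'else', 'then', ;, num }.

{ 'do', 'else', 'then', ;, num }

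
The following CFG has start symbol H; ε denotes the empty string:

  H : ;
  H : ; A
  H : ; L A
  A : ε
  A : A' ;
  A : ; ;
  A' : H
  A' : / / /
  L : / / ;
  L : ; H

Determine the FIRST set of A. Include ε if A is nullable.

{ /, ;, ε }

A : ε contributes ε.
From A : A' ;: add FIRST(A') = { /, ; }.
A : ; ; contributes {;}.
Union: FIRST(A) = { /, ;, ε }.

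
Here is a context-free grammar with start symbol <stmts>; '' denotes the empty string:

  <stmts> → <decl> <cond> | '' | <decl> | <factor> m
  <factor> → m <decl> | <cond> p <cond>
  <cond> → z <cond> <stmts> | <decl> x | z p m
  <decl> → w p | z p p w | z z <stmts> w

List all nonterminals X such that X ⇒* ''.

{ <stmts> }

Directly nullable (have an ''-production): <stmts>.
No other nonterminal has a production whose RHS symbols are all nullable.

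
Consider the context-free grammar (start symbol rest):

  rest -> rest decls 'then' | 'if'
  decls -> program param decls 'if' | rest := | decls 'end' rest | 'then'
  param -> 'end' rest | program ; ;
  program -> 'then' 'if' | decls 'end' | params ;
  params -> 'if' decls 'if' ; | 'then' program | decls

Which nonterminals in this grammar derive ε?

{ } (none)

No nonterminal has an empty production or an RHS whose symbols are all nullable.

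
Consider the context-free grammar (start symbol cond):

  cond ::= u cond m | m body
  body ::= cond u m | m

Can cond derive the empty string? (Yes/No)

No

No nonterminal in this grammar is nullable.
No production of cond has an RHS whose symbols are all nullable, so cond is not nullable.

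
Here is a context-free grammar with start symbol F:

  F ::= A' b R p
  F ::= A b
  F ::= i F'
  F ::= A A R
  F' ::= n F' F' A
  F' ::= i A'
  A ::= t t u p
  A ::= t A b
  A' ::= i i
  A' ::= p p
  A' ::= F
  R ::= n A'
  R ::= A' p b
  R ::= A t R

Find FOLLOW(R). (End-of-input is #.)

In F ::= A' b R p: add FIRST(p) = { p }.
In F ::= A A R: R is at the end, add FOLLOW(F) = { #, b, i, n, p, t }.
In R ::= A t R: R is at the end, add FOLLOW(R) = { #, b, i, n, p, t }.
Union: FOLLOW(R) = { #, b, i, n, p, t }.

{ #, b, i, n, p, t }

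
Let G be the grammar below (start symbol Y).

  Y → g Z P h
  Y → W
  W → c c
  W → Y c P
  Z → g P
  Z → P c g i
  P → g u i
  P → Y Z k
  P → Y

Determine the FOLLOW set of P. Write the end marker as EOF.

In Y → g Z P h: add FIRST(h) = { h }.
In W → Y c P: P is at the end, add FOLLOW(W) = { EOF, c, g, h, k }.
In Z → g P: P is at the end, add FOLLOW(Z) = { c, g, k }.
In Z → P c g i: add FIRST(c g i) = { c }.
Union: FOLLOW(P) = { EOF, c, g, h, k }.

{ EOF, c, g, h, k }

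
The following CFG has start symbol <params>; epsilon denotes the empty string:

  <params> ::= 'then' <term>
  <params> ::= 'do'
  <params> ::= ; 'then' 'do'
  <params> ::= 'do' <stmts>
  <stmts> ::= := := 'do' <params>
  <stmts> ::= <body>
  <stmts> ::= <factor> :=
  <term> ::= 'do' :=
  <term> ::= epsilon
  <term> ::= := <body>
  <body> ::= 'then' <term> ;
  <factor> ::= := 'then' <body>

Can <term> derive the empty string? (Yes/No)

<term> has an epsilon-production, so <term> ⇒ epsilon.

Yes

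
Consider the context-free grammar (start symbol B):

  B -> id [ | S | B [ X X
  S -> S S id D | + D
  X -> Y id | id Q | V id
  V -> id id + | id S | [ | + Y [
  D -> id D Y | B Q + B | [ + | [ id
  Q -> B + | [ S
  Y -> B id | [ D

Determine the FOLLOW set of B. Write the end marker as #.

B is the start symbol, so # ∈ FOLLOW(B).
In B -> B [ X X: add FIRST([ X X) = { [ }.
In D -> B Q + B: add FIRST(Q + B) = { +, [, id }.
In D -> B Q + B: B is at the end, add FOLLOW(D) = { #, +, [, id }.
In Q -> B +: add FIRST(+) = { + }.
In Y -> B id: add FIRST(id) = { id }.
Union: FOLLOW(B) = { #, +, [, id }.

{ #, +, [, id }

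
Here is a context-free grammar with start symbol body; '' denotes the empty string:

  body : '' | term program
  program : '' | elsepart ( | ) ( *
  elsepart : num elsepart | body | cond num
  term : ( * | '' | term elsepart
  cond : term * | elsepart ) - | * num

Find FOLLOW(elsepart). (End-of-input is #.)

In program : elsepart (: add FIRST(() = { ( }.
In elsepart : num elsepart: elsepart is at the end, add FOLLOW(elsepart) = { #, (, ), *, num }.
In term : term elsepart: elsepart is at the end, add FOLLOW(term) = { #, (, ), *, num }.
In cond : elsepart ) -: add FIRST() -) = { ) }.
Union: FOLLOW(elsepart) = { #, (, ), *, num }.

{ #, (, ), *, num }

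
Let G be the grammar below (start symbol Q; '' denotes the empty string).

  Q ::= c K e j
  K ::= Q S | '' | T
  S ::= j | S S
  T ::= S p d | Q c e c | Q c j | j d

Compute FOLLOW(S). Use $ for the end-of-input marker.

{ e, j, p }

In K ::= Q S: S is at the end, add FOLLOW(K) = { e }.
In S ::= S S: add FIRST(S) = { j }.
In S ::= S S: S is at the end, add FOLLOW(S) = { e, j, p }.
In T ::= S p d: add FIRST(p d) = { p }.
Union: FOLLOW(S) = { e, j, p }.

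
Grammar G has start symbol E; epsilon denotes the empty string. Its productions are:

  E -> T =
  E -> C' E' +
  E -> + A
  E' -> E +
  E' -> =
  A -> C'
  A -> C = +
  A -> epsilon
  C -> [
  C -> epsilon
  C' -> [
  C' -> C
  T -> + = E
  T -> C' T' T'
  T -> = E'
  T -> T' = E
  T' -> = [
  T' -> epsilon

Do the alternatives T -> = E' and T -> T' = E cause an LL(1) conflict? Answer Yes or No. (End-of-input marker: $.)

FIRST(= E') = { = } and FIRST(T' = E) = { = }.
Both contain =, so the two alternatives are not disjoint — LL(1) conflict.

Yes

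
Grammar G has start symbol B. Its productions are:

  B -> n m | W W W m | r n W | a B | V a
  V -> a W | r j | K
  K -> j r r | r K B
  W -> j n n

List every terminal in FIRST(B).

B -> n m contributes {n}.
From B -> W W W m: add FIRST(W) = { j }.
B -> r n W contributes {r}.
B -> a B contributes {a}.
From B -> V a: add FIRST(V) = { a, j, r }.
Union: FIRST(B) = { a, j, n, r }.

{ a, j, n, r }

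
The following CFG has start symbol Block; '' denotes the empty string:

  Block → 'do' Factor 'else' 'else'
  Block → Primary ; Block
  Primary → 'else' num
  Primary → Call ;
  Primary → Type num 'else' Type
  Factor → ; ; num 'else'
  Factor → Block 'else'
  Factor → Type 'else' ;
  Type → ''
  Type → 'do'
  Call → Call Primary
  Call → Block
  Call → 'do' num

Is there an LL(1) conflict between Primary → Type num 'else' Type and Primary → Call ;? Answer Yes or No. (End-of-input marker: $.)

FIRST(Type num 'else' Type) = { 'do', num } and FIRST(Call ;) = { 'do', 'else', num }.
Both contain 'do', so the two alternatives are not disjoint — LL(1) conflict.

Yes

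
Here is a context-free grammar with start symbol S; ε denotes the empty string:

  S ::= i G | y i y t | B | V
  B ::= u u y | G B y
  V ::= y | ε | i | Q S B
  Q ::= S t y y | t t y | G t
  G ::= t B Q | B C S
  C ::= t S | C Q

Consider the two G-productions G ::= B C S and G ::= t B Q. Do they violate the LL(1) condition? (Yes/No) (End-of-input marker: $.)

Yes

FIRST(B C S) = { t, u } and FIRST(t B Q) = { t }.
Both contain t, so the two alternatives are not disjoint — LL(1) conflict.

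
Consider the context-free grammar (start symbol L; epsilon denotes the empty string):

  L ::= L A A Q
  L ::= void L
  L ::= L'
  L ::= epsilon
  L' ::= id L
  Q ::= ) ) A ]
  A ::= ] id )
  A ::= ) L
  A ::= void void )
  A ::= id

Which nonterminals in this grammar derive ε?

Directly nullable (have an epsilon-production): L.
No other nonterminal has a production whose RHS symbols are all nullable.

{ L }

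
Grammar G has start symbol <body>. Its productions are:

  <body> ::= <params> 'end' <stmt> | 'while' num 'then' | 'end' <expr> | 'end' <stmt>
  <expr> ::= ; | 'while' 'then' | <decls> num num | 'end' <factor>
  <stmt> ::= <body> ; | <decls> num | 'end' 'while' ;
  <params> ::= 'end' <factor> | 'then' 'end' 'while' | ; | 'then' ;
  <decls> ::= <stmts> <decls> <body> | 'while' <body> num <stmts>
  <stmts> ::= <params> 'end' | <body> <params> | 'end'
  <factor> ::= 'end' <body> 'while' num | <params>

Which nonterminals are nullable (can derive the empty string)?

No nonterminal has an empty production or an RHS whose symbols are all nullable.

{ } (none)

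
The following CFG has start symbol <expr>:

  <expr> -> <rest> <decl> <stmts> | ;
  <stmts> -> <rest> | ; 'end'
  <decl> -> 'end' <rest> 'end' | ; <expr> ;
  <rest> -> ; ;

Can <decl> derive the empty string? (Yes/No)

No nonterminal in this grammar is nullable.
No production of <decl> has an RHS whose symbols are all nullable, so <decl> is not nullable.

No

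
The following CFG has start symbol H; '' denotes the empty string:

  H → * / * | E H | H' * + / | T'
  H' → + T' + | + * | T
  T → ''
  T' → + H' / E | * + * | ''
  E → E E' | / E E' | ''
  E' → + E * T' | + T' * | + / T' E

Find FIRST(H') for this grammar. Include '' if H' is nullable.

{ +, '' }

H' → + T' + contributes {+}.
H' → + * contributes {+}.
From H' → T: add FIRST(T) = { '' } (including '' since T is nullable).
Union: FIRST(H') = { +, '' }.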